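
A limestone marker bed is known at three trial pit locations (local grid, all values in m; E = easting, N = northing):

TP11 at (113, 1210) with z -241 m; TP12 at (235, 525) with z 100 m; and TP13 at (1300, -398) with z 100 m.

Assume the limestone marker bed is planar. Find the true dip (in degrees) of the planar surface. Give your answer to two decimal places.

Two edge vectors: TP11→TP12 = (122, -685, 341), TP11→TP13 = (1187, -1608, 341).
Normal n = (TP11→TP12) × (TP11→TP13) = (314743, 363165, 616919).
So ∂z/∂E = −n_x/n_z = −0.51019 and ∂z/∂N = −n_y/n_z = −0.58868.
Gradient magnitude |∇z| = √(a² + b²) = √(0.26029 + 0.34654) = 0.77899.
True dip = arctan(0.77899) = 37.92°, dipping toward NE (azimuth ≈ 041°).

37.92°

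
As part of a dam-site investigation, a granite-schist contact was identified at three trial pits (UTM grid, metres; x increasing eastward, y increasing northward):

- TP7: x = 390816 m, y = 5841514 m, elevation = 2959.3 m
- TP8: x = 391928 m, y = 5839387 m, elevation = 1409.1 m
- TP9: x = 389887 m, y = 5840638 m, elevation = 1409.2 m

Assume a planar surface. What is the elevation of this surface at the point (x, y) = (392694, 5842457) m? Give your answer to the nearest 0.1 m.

Let the plane be z = a·x + b·y + c.
TP8−TP7: 1112a − 2127b = −1550.2;  TP9−TP7: −929a − 876b = −1550.1.
Solving gives a = 0.657296629, b = 1.072455972.
Then c = 2959.3 − a·390816 − b·5841514 = −6518689.31.
At (392694, 5842457): z = 258116.4 + 6265777.9 − 6518689.31 = 5205.0 m.

5205.0 m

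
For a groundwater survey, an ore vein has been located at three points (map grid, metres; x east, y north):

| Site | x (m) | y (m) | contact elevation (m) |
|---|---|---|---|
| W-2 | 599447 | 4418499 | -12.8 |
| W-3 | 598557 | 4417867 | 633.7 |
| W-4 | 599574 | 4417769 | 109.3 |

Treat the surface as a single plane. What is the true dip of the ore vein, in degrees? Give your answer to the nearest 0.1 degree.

31.0°

Let the plane be z = a·x + b·y + c.
W-3−W-2: −890a − 632b = 646.5;  W-4−W-2: 127a − 730b = 122.1.
Solving gives a = −0.54082, b = −0.26135.
Gradient magnitude |∇z| = √(a² + b²) = √(0.29248 + 0.06830) = 0.60066.
True dip = arctan(0.60066) = 31.0°, dipping toward ENE (azimuth ≈ 064°).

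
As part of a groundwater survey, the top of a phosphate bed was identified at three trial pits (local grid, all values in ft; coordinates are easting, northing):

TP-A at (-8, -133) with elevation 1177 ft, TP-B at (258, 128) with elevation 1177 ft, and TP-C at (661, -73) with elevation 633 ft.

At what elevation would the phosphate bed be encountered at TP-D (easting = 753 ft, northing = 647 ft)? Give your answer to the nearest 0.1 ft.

1207.4 ft

Two edge vectors: TP-A→TP-B = (266, 261, 0), TP-A→TP-C = (669, 60, -544).
Normal n = (TP-A→TP-B) × (TP-A→TP-C) = (-141984, 144704, -158649).
So ∂z/∂easting = −n_x/n_z = −0.89496 and ∂z/∂northing = −n_y/n_z = 0.91210.
Intercept c from TP-A: 1177 − 7.16 + 121.31 = 1291.15.
At (753, 647): z = −673.9 + 590.1 + 1291.15 = 1207.4 ft.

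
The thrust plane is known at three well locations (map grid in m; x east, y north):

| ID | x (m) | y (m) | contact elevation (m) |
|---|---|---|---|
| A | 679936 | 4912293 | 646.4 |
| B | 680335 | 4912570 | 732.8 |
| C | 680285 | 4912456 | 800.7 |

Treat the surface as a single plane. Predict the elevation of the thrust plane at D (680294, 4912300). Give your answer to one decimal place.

Two edge vectors: A→B = (399, 277, 86.4), A→C = (349, 163, 154.3).
Normal n = (A→B) × (A→C) = (28657.9, -31412.1, -31636).
So ∂z/∂x = −n_x/n_z = 0.905863573 and ∂z/∂y = −n_y/n_z = −0.992922620.
Intercept c from A: 646.4 − 615929.25 + 4877526.83 = 4262243.98.
At (680294, 4912300): z = 616253.6 − 4877533.8 + 4262243.98 = 963.7 m.

963.7 m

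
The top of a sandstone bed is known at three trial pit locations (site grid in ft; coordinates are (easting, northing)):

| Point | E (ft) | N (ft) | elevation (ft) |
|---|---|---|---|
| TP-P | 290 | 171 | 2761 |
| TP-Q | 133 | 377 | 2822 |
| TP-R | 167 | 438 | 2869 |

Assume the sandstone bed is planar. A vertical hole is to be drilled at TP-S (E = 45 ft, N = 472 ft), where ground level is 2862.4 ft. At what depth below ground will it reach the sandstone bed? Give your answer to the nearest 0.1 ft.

Two edge vectors: TP-P→TP-Q = (-157, 206, 61), TP-P→TP-R = (-123, 267, 108).
Normal n = (TP-P→TP-Q) × (TP-P→TP-R) = (5961, 9453, -16581).
So ∂z/∂E = −n_x/n_z = 0.35951 and ∂z/∂N = −n_y/n_z = 0.57011.
Intercept c from TP-P: 2761 − 104.26 − 97.49 = 2559.25.
At (45, 472): z_contact = 16.18 + 269.09 + 2559.25 = 2844.52 ft.
Depth below ground = 2862.4 − 2844.52 = 17.9 ft.

17.9 ft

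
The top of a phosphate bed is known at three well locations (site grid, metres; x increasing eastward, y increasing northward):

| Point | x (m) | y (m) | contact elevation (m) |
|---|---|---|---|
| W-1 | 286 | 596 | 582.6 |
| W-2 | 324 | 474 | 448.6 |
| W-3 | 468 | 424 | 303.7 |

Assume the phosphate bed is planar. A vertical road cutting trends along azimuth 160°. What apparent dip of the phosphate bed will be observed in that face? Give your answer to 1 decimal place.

46.8°

Two edge vectors: W-1→W-2 = (38, -122, -134), W-1→W-3 = (182, -172, -278.9).
Normal n = (W-1→W-2) × (W-1→W-3) = (10977.8, -13789.8, 15668).
So ∂z/∂x = −n_x/n_z = −0.70065 and ∂z/∂y = −n_y/n_z = 0.88013.
Unit vector along 160° is (sin 160°, cos 160°) = (0.3420, -0.9397).
Slope in that direction = a·(0.3420) + b·(-0.9397) = −1.06668.
Apparent dip = arctan|1.06668| = 46.8° (true dip is 48.4°, so apparent ≤ true as expected).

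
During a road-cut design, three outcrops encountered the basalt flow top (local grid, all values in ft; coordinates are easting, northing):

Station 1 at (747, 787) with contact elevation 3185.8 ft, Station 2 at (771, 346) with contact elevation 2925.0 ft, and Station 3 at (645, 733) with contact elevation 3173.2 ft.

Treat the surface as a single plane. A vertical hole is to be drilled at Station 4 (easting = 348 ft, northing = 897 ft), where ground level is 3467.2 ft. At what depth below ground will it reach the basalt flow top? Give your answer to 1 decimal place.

143.9 ft

Let the plane be z = a·easting + b·northing + c.
Station 2−Station 1: 24a − 441b = −260.8;  Station 3−Station 1: −102a − 54b = −12.6.
Solving gives a = −0.18425, b = 0.58136.
Then c = 3185.8 − a·747 − b·787 = 2865.91.
At (348, 897): z_contact = −64.12 + 521.48 + 2865.91 = 3323.26 ft.
Depth below ground = 3467.2 − 3323.26 = 143.9 ft.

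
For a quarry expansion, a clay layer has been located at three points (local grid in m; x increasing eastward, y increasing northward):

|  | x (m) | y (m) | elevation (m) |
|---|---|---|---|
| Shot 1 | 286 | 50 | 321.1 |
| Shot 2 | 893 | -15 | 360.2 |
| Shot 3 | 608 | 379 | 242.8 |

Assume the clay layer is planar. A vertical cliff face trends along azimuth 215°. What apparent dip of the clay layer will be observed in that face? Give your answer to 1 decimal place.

Let the plane be z = a·x + b·y + c.
Shot 2−Shot 1: 607a − 65b = 39.1;  Shot 3−Shot 1: 322a + 329b = −78.3.
Solving gives a = 0.03524, b = −0.27248.
Unit vector along 215° is (sin 215°, cos 215°) = (-0.5736, -0.8192).
Slope in that direction = a·(-0.5736) + b·(-0.8192) = 0.20299.
Apparent dip = arctan|0.20299| = 11.5° (true dip is 15.4°, so apparent ≤ true as expected).

11.5°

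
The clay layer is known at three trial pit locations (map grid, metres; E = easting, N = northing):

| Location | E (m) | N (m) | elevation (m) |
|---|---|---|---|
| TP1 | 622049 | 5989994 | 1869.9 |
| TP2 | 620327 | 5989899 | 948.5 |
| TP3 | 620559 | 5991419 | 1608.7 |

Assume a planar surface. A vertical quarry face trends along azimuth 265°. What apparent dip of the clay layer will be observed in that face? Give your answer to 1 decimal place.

28.6°

Two edge vectors: TP1→TP2 = (-1722, -95, -921.4), TP1→TP3 = (-1490, 1425, -261.2).
Normal n = (TP1→TP2) × (TP1→TP3) = (1337809, 923099.6, -2595400).
So ∂z/∂E = −n_x/n_z = 0.51545 and ∂z/∂N = −n_y/n_z = 0.35567.
Unit vector along 265° is (sin 265°, cos 265°) = (-0.9962, -0.0872).
Slope in that direction = a·(-0.9962) + b·(-0.0872) = −0.54449.
Apparent dip = arctan|0.54449| = 28.6° (true dip is 32.1°, so apparent ≤ true as expected).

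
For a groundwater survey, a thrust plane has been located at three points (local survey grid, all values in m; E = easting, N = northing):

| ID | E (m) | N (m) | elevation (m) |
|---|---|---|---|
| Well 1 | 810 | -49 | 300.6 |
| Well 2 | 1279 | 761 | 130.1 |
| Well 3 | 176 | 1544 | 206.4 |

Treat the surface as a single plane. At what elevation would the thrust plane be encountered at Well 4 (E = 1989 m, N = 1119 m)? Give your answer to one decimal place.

-23.1 m

Two edge vectors: Well 1→Well 2 = (469, 810, -170.5), Well 1→Well 3 = (-634, 1593, -94.2).
Normal n = (Well 1→Well 2) × (Well 1→Well 3) = (195304.5, 152276.8, 1260657).
So ∂z/∂E = −n_x/n_z = −0.154923 and ∂z/∂N = −n_y/n_z = −0.120792.
Intercept c from Well 1: 300.6 + 125.49 − 5.92 = 420.17.
At (1989, 1119): z = −308.1 − 135.2 + 420.17 = -23.1 m.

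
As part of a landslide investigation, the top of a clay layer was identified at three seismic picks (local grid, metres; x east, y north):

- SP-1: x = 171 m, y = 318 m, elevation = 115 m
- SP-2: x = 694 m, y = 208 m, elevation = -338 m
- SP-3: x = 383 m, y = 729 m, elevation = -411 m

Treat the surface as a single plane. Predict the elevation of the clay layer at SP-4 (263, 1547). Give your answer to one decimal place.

-902.8 m

Let the plane be z = a·x + b·y + c.
SP-2−SP-1: 523a − 110b = −453;  SP-3−SP-1: 212a + 411b = −526.
Solving gives a = −1.024216, b = −0.751499.
Then c = 115 − a·171 − b·318 = 529.12.
At (263, 1547): z = −269.4 − 1162.6 + 529.12 = -902.8 m.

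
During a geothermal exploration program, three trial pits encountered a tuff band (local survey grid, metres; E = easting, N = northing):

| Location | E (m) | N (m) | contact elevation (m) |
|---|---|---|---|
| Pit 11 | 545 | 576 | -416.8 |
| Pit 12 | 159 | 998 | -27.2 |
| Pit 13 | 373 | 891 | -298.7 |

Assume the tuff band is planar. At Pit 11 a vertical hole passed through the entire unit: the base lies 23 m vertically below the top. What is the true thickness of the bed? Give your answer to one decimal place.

Let the plane be z = a·E + b·N + c.
Pit 12−Pit 11: −386a + 422b = 389.6;  Pit 13−Pit 11: −172a + 315b = 118.1.
Solving gives a = −1.48728, b = −0.43718.
|∇z| = √(a²+b²) = 1.55021, so dip δ = arctan(1.55021) = 57.17°.
True thickness = vertical thickness × cos δ = 23 × cos 57.17° = 12.5 m.

12.5 m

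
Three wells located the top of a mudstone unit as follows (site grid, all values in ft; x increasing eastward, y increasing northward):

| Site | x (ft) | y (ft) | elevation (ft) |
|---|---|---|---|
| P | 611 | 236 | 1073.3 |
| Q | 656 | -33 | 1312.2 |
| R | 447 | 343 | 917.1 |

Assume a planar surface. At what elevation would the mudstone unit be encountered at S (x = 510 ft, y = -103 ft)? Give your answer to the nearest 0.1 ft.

1308.3 ft

Let the plane be z = a·x + b·y + c.
Q−P: 45a − 269b = 238.9;  R−P: −164a + 107b = −156.2.
Solving gives a = 0.41870, b = −0.81806.
Then c = 1073.3 − a·611 − b·236 = 1010.53.
At (510, -103): z = 213.5 + 84.3 + 1010.53 = 1308.3 ft.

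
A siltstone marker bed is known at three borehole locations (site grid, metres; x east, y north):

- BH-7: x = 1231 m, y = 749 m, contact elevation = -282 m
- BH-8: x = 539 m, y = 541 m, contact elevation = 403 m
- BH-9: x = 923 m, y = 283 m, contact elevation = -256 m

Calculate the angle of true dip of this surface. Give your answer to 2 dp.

Two edge vectors: BH-7→BH-8 = (-692, -208, 685), BH-7→BH-9 = (-308, -466, 26).
Normal n = (BH-7→BH-8) × (BH-7→BH-9) = (313802, -192988, 258408).
So ∂z/∂x = −n_x/n_z = −1.21437 and ∂z/∂y = −n_y/n_z = 0.74683.
Gradient magnitude |∇z| = √(a² + b²) = √(1.47469 + 0.55776) = 1.42564.
True dip = arctan(1.42564) = 54.95°, dipping toward ESE (azimuth ≈ 122°).

54.95°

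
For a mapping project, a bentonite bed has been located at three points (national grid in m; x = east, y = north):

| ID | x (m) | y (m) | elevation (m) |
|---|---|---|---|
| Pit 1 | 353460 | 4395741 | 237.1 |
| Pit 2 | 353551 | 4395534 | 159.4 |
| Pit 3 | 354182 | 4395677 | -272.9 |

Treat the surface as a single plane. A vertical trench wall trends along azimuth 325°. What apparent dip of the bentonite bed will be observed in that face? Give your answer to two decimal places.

Two edge vectors: Pit 1→Pit 2 = (91, -207, -77.7), Pit 1→Pit 3 = (722, -64, -510).
Normal n = (Pit 1→Pit 2) × (Pit 1→Pit 3) = (100597.2, -9689.4, 143630).
So ∂z/∂x = −n_x/n_z = −0.70039 and ∂z/∂y = −n_y/n_z = 0.06746.
Unit vector along 325° is (sin 325°, cos 325°) = (-0.5736, 0.8192).
Slope in that direction = a·(-0.5736) + b·(0.8192) = 0.45699.
Apparent dip = arctan|0.45699| = 24.56° (true dip is 35.1°, so apparent ≤ true as expected).

24.56°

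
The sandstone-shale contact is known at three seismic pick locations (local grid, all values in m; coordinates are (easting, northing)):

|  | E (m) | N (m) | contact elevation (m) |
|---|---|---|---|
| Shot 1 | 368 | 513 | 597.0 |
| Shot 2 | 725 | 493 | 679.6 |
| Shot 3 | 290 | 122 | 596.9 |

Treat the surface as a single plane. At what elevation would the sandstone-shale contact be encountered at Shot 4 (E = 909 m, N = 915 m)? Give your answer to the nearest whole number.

Let the plane be z = a·E + b·N + c.
Shot 2−Shot 1: 357a − 20b = 82.6;  Shot 3−Shot 1: −78a − 391b = −0.1.
Solving gives a = 0.22883, b = −0.04539.
Then c = 597 − a·368 − b·513 = 536.08.
At (909, 915): z = 208.0 − 41.5 + 536.08 = 702.5 m.

703 m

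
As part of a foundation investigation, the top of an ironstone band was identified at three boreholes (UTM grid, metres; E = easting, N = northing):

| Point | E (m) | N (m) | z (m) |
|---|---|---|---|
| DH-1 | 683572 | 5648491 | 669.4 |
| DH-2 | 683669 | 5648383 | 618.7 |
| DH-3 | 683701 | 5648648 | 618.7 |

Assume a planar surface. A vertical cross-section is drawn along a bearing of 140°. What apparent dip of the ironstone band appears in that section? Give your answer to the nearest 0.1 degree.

18.7°

Two edge vectors: DH-1→DH-2 = (97, -108, -50.7), DH-1→DH-3 = (129, 157, -50.7).
Normal n = (DH-1→DH-2) × (DH-1→DH-3) = (13435.5, -1622.4, 29161).
So ∂z/∂E = −n_x/n_z = −0.46074 and ∂z/∂N = −n_y/n_z = 0.05564.
Unit vector along 140° is (sin 140°, cos 140°) = (0.6428, -0.7660).
Slope in that direction = a·(0.6428) + b·(-0.7660) = −0.33877.
Apparent dip = arctan|0.33877| = 18.7° (true dip is 24.9°, so apparent ≤ true as expected).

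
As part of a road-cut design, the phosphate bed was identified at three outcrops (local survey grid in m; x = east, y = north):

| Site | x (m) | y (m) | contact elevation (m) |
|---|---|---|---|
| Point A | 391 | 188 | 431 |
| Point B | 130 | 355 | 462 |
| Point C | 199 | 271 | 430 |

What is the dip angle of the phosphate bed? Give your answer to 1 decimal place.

33.1°

Let the plane be z = a·x + b·y + c.
Point B−Point A: −261a + 167b = 31;  Point C−Point A: −192a + 83b = −1.
Solving gives a = 0.26344, b = 0.59735.
Gradient magnitude |∇z| = √(a² + b²) = √(0.06940 + 0.35682) = 0.65286.
True dip = arctan(0.65286) = 33.1°, dipping toward SSW (azimuth ≈ 204°).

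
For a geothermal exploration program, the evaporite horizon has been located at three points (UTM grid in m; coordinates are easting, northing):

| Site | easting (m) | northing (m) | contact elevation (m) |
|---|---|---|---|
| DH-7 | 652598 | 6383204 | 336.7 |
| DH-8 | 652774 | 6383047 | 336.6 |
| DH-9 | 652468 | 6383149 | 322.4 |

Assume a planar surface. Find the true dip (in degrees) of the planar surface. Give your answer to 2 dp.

Let the plane be z = a·easting + b·northing + c.
DH-8−DH-7: 176a − 157b = −0.1;  DH-9−DH-7: −130a − 55b = −14.3.
Solving gives a = 0.07443, b = 0.08407.
Gradient magnitude |∇z| = √(a² + b²) = √(0.00554 + 0.00707) = 0.11229.
True dip = arctan(0.11229) = 6.41°, dipping toward SW (azimuth ≈ 222°).

6.41°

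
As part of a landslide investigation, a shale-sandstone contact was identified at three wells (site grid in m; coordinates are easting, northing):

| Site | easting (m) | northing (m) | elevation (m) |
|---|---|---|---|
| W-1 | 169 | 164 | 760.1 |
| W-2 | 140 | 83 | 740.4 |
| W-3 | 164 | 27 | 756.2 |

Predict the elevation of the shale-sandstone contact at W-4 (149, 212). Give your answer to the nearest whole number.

747 m

Two edge vectors: W-1→W-2 = (-29, -81, -19.7), W-1→W-3 = (-5, -137, -3.9).
Normal n = (W-1→W-2) × (W-1→W-3) = (-2383, -14.6, 3568).
So ∂z/∂easting = −n_x/n_z = 0.66788 and ∂z/∂northing = −n_y/n_z = 0.00409.
Intercept c from W-1: 760.1 − 112.87 − 0.67 = 646.56.
At (149, 212): z = 99.5 + 0.9 + 646.56 = 746.9 m.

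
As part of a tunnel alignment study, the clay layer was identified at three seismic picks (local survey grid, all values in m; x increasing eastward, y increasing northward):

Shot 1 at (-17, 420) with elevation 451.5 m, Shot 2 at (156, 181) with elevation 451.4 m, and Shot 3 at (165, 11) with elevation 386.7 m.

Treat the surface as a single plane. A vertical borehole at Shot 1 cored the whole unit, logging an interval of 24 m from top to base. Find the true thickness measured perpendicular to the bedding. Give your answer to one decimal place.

Let the plane be z = a·x + b·y + c.
Shot 2−Shot 1: 173a − 239b = −0.1;  Shot 3−Shot 1: 182a − 409b = −64.8.
Solving gives a = 0.56665, b = 0.41059.
|∇z| = √(a²+b²) = 0.69977, so dip δ = arctan(0.69977) = 34.98°.
True thickness = vertical thickness × cos δ = 24 × cos 34.98° = 19.7 m.

19.7 m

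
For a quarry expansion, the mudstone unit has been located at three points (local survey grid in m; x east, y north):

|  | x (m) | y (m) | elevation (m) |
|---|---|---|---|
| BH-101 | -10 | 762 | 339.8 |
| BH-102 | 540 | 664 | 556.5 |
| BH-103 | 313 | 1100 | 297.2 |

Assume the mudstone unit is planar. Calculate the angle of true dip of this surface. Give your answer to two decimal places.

Let the plane be z = a·x + b·y + c.
BH-102−BH-101: 550a − 98b = 216.7;  BH-103−BH-101: 323a + 338b = −42.6.
Solving gives a = 0.31748, b = −0.42943.
Gradient magnitude |∇z| = √(a² + b²) = √(0.10080 + 0.18441) = 0.53405.
True dip = arctan(0.53405) = 28.10°, dipping toward NW (azimuth ≈ 324°).

28.10°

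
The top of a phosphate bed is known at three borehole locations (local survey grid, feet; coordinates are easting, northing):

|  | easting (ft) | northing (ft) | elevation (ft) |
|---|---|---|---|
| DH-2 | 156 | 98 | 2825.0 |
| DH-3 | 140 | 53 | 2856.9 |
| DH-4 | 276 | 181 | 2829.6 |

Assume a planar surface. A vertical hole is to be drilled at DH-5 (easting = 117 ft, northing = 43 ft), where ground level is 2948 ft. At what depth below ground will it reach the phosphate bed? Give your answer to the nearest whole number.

98 ft

Two edge vectors: DH-2→DH-3 = (-16, -45, 31.9), DH-2→DH-4 = (120, 83, 4.6).
Normal n = (DH-2→DH-3) × (DH-2→DH-4) = (-2854.7, 3901.6, 4072).
So ∂z/∂easting = −n_x/n_z = 0.70106 and ∂z/∂northing = −n_y/n_z = −0.95815.
Intercept c from DH-2: 2825 − 109.36 + 93.90 = 2809.53.
At (117, 43): z_contact = 82.0 − 41.2 + 2809.53 = 2850.4 ft.
Depth below ground = 2948 − 2850.4 = 98 ft.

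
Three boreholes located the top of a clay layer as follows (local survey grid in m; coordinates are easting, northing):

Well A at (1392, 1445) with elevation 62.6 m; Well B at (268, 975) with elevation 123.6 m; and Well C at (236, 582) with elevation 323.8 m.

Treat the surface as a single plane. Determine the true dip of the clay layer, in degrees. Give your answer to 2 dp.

Two edge vectors: Well A→Well B = (-1124, -470, 61), Well A→Well C = (-1156, -863, 261.2).
Normal n = (Well A→Well B) × (Well A→Well C) = (-70121, 223072.8, 426692).
So ∂z/∂easting = −n_x/n_z = 0.16434 and ∂z/∂northing = −n_y/n_z = −0.52280.
Gradient magnitude |∇z| = √(a² + b²) = √(0.02701 + 0.27332) = 0.54802.
True dip = arctan(0.54802) = 28.72°, dipping toward NNW (azimuth ≈ 343°).

28.72°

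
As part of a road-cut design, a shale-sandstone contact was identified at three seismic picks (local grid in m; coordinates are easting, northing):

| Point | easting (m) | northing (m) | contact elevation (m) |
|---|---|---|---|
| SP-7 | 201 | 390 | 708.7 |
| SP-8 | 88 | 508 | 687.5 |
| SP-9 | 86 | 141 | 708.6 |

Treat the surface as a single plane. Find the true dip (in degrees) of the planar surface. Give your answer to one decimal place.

7.9°

Two edge vectors: SP-7→SP-8 = (-113, 118, -21.2), SP-7→SP-9 = (-115, -249, -0.1).
Normal n = (SP-7→SP-8) × (SP-7→SP-9) = (-5290.6, 2426.7, 41707).
So ∂z/∂easting = −n_x/n_z = 0.12685 and ∂z/∂northing = −n_y/n_z = −0.05818.
Gradient magnitude |∇z| = √(a² + b²) = √(0.01609 + 0.00339) = 0.13956.
True dip = arctan(0.13956) = 7.9°, dipping toward WNW (azimuth ≈ 295°).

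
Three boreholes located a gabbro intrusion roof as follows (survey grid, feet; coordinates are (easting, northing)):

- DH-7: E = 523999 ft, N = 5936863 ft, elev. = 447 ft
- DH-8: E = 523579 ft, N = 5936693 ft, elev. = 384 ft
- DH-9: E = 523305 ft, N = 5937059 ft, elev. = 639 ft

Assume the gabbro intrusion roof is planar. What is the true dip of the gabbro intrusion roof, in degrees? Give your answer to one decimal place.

32.2°

Let the plane be z = a·E + b·N + c.
DH-8−DH-7: −420a − 170b = −63;  DH-9−DH-7: −694a + 196b = 192.
Solving gives a = −0.10131, b = 0.62088.
Gradient magnitude |∇z| = √(a² + b²) = √(0.01026 + 0.38549) = 0.62909.
True dip = arctan(0.62909) = 32.2°, dipping toward S (azimuth ≈ 171°).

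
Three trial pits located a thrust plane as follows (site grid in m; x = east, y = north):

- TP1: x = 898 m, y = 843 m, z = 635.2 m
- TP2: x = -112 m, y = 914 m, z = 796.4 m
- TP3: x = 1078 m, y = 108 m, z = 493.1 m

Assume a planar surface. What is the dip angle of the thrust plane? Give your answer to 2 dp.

Let the plane be z = a·x + b·y + c.
TP2−TP1: −1010a + 71b = 161.2;  TP3−TP1: 180a − 735b = −142.1.
Solving gives a = −0.14857, b = 0.15695.
Gradient magnitude |∇z| = √(a² + b²) = √(0.02207 + 0.02463) = 0.21612.
True dip = arctan(0.21612) = 12.19°, dipping toward SE (azimuth ≈ 137°).

12.19°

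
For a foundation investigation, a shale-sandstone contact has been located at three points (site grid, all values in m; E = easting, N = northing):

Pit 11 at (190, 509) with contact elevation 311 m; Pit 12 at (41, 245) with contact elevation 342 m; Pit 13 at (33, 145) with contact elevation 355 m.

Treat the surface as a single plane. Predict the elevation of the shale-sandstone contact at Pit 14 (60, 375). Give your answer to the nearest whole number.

325 m

Let the plane be z = a·E + b·N + c.
Pit 12−Pit 11: −149a − 264b = 31;  Pit 13−Pit 11: −157a − 364b = 44.
Solving gives a = 0.02596, b = −0.13208.
Then c = 311 − a·190 − b·509 = 373.29.
At (60, 375): z = 1.6 − 49.5 + 373.29 = 325.3 m.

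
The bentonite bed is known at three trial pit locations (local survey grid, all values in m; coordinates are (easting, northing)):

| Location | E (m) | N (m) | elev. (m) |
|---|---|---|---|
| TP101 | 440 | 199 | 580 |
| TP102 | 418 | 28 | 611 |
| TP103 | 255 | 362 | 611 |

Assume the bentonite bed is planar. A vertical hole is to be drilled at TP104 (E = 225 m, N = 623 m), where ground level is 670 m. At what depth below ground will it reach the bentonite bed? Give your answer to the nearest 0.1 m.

Two edge vectors: TP101→TP102 = (-22, -171, 31), TP101→TP103 = (-185, 163, 31).
Normal n = (TP101→TP102) × (TP101→TP103) = (-10354, -5053, -35221).
So ∂z/∂E = −n_x/n_z = −0.29397 and ∂z/∂N = −n_y/n_z = −0.14347.
Intercept c from TP101: 580 + 129.35 + 28.55 = 737.90.
At (225, 623): z_contact = −66.14 − 89.38 + 737.90 = 582.37 m.
Depth below ground = 670 − 582.37 = 87.6 m.

87.6 m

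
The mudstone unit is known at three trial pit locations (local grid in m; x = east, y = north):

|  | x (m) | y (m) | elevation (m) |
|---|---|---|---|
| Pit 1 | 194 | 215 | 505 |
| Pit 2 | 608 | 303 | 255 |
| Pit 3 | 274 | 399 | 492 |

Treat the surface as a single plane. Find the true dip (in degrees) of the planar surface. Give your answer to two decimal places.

Let the plane be z = a·x + b·y + c.
Pit 2−Pit 1: 414a + 88b = −250;  Pit 3−Pit 1: 80a + 184b = −13.
Solving gives a = −0.64881, b = 0.21144.
Gradient magnitude |∇z| = √(a² + b²) = √(0.42095 + 0.04471) = 0.68239.
True dip = arctan(0.68239) = 34.31°, dipping toward ESE (azimuth ≈ 108°).

34.31°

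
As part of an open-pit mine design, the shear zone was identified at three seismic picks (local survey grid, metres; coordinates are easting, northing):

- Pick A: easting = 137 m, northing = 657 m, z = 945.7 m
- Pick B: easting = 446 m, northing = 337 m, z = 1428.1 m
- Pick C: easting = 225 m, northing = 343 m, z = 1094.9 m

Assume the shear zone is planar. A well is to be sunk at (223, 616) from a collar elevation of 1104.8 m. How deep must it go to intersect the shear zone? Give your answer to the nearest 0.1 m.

27.4 m

Two edge vectors: Pick A→Pick B = (309, -320, 482.4), Pick A→Pick C = (88, -314, 149.2).
Normal n = (Pick A→Pick B) × (Pick A→Pick C) = (103729.6, -3651.6, -68866).
So ∂z/∂easting = −n_x/n_z = 1.50625 and ∂z/∂northing = −n_y/n_z = −0.05302.
Intercept c from Pick A: 945.7 − 206.36 + 34.84 = 774.18.
At (223, 616): z_contact = 335.89 − 32.66 + 774.18 = 1077.41 m.
Depth below ground = 1104.8 − 1077.41 = 27.4 m.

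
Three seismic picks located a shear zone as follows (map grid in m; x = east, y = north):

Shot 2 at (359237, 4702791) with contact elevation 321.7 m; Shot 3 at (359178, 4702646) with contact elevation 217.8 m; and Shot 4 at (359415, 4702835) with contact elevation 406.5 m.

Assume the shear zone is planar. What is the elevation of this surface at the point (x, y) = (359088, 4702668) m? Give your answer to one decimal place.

Two edge vectors: Shot 2→Shot 3 = (-59, -145, -103.9), Shot 2→Shot 4 = (178, 44, 84.8).
Normal n = (Shot 2→Shot 3) × (Shot 2→Shot 4) = (-7724.4, -13491, 23214).
So ∂z/∂x = −n_x/n_z = 0.332747480 and ∂z/∂y = −n_y/n_z = 0.581157922.
Intercept c from Shot 2: 321.7 − 119535.21 − 2733064.24 = −2852277.75.
At (359088, 4702668): z = 119485.6 + 2732992.8 − 2852277.75 = 200.6 m.

200.6 m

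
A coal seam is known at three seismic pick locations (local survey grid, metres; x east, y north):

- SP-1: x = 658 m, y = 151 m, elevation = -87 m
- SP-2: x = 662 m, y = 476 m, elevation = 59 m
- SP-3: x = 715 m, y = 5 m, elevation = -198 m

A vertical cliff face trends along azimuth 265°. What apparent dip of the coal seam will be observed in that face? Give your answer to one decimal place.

Let the plane be z = a·x + b·y + c.
SP-2−SP-1: 4a + 325b = 146;  SP-3−SP-1: 57a − 146b = −111.
Solving gives a = −0.77236, b = 0.45874.
Unit vector along 265° is (sin 265°, cos 265°) = (-0.9962, -0.0872).
Slope in that direction = a·(-0.9962) + b·(-0.0872) = 0.72944.
Apparent dip = arctan|0.72944| = 36.1° (true dip is 41.9°, so apparent ≤ true as expected).

36.1°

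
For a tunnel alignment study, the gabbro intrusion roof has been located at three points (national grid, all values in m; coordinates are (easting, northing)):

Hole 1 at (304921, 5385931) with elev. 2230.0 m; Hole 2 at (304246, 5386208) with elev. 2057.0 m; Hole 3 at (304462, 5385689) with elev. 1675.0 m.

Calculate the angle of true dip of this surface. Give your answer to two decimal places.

50.64°

Let the plane be z = a·E + b·N + c.
Hole 2−Hole 1: −675a + 277b = −173;  Hole 3−Hole 1: −459a − 242b = −555.
Solving gives a = 0.67334, b = 1.01627.
Gradient magnitude |∇z| = √(a² + b²) = √(0.45339 + 1.03280) = 1.21909.
True dip = arctan(1.21909) = 50.64°, dipping toward SSW (azimuth ≈ 214°).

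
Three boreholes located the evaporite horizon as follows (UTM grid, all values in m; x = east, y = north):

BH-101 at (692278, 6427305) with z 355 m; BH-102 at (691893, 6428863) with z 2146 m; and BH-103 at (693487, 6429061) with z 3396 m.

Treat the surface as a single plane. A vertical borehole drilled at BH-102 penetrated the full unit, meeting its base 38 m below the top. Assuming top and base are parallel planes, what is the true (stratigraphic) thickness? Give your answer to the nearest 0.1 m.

Let the plane be z = a·x + b·y + c.
BH-102−BH-101: −385a + 1558b = 1791;  BH-103−BH-101: 1209a + 1756b = 3041.
Solving gives a = 0.62230, b = 1.30333.
|∇z| = √(a²+b²) = 1.44427, so dip δ = arctan(1.44427) = 55.30°.
True thickness = vertical thickness × cos δ = 38 × cos 55.30° = 21.6 m.

21.6 m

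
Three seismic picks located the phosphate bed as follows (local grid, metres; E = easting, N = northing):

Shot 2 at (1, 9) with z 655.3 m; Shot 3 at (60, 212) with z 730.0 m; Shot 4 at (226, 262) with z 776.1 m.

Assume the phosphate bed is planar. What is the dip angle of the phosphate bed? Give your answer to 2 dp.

20.01°

Let the plane be z = a·E + b·N + c.
Shot 3−Shot 2: 59a + 203b = 74.7;  Shot 4−Shot 2: 225a + 253b = 120.8.
Solving gives a = 0.18288, b = 0.31483.
Gradient magnitude |∇z| = √(a² + b²) = √(0.03345 + 0.09912) = 0.36409.
True dip = arctan(0.36409) = 20.01°, dipping toward SSW (azimuth ≈ 210°).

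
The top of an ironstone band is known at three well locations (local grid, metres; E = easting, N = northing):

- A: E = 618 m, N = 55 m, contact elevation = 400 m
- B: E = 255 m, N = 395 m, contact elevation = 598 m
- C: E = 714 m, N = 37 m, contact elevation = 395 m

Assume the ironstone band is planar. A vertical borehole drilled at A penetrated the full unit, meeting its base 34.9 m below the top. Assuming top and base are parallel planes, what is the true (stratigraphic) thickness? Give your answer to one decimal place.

Two edge vectors: A→B = (-363, 340, 198), A→C = (96, -18, -5).
Normal n = (A→B) × (A→C) = (1864, 17193, -26106).
So ∂z/∂E = −n_x/n_z = 0.07140 and ∂z/∂N = −n_y/n_z = 0.65858.
|∇z| = √(a²+b²) = 0.66244, so dip δ = arctan(0.66244) = 33.52°.
True thickness = vertical thickness × cos δ = 34.9 × cos 33.52° = 29.1 m.

29.1 m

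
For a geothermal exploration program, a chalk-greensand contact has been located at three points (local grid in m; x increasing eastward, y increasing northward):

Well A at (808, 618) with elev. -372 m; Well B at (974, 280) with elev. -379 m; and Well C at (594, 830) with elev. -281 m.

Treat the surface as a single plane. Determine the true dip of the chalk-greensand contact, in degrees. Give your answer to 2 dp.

Let the plane be z = a·x + b·y + c.
Well B−Well A: 166a − 338b = −7;  Well C−Well A: −214a + 212b = 91.
Solving gives a = −0.78821, b = −0.36640.
Gradient magnitude |∇z| = √(a² + b²) = √(0.62127 + 0.13425) = 0.86920.
True dip = arctan(0.86920) = 41.00°, dipping toward ENE (azimuth ≈ 065°).

41.00°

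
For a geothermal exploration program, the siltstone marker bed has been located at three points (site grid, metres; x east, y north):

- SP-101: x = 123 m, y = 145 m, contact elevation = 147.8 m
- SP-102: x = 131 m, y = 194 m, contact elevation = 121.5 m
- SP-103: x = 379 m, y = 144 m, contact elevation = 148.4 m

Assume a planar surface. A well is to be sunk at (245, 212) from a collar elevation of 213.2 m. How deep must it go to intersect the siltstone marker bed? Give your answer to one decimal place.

Let the plane be z = a·x + b·y + c.
SP-102−SP-101: 8a + 49b = −26.3;  SP-103−SP-101: 256a − 1b = 0.6.
Solving gives a = 0.00025, b = −0.53678.
Then c = 147.8 − a·123 − b·145 = 225.60.
At (245, 212): z_contact = 0.06 − 113.80 + 225.60 = 111.87 m.
Depth below ground = 213.2 − 111.87 = 101.3 m.

101.3 m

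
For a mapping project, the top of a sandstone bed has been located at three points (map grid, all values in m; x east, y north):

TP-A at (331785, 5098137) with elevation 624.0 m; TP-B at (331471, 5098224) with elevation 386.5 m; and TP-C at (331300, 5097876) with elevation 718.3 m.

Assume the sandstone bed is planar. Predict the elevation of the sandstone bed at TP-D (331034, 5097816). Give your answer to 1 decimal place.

Let the plane be z = a·x + b·y + c.
TP-B−TP-A: −314a + 87b = −237.5;  TP-C−TP-A: −485a − 261b = 94.3.
Solving gives a = 0.433216538, b = −1.166321920.
Then c = 624 − a·331785 − b·5098137 = 5802958.18.
At (331034, 5097816): z = 143409.4 − 5945694.5 + 5802958.18 = 673.0 m.

673.0 m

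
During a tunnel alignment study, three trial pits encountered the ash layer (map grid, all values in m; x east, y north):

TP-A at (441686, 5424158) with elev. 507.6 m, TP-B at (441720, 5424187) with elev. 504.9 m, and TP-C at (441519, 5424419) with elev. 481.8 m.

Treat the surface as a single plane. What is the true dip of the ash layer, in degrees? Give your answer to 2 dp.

Let the plane be z = a·x + b·y + c.
TP-B−TP-A: 34a + 29b = −2.7;  TP-C−TP-A: −167a + 261b = −25.8.
Solving gives a = 0.00317, b = −0.09682.
Gradient magnitude |∇z| = √(a² + b²) = √(0.00001 + 0.00937) = 0.09687.
True dip = arctan(0.09687) = 5.53°, dipping toward N (azimuth ≈ 358°).

5.53°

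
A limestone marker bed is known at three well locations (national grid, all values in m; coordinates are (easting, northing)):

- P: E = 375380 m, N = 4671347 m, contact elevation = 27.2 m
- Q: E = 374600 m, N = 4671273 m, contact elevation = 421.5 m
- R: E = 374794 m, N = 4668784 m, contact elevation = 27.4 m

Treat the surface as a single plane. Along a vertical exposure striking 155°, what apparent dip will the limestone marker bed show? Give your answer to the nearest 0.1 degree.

Two edge vectors: P→Q = (-780, -74, 394.3), P→R = (-586, -2563, 0.2).
Normal n = (P→Q) × (P→R) = (1010576.1, -230903.8, 1955776).
So ∂z/∂E = −n_x/n_z = −0.51671 and ∂z/∂N = −n_y/n_z = 0.11806.
Unit vector along 155° is (sin 155°, cos 155°) = (0.4226, -0.9063).
Slope in that direction = a·(0.4226) + b·(-0.9063) = −0.32537.
Apparent dip = arctan|0.32537| = 18.0° (true dip is 27.9°, so apparent ≤ true as expected).

18.0°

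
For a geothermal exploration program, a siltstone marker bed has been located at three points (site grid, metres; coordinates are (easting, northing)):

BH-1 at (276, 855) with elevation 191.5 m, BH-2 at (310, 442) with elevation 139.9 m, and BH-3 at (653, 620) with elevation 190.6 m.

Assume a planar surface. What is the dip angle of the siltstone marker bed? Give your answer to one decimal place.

Two edge vectors: BH-1→BH-2 = (34, -413, -51.6), BH-1→BH-3 = (377, -235, -0.9).
Normal n = (BH-1→BH-2) × (BH-1→BH-3) = (-11754.3, -19422.6, 147711).
So ∂z/∂E = −n_x/n_z = 0.07958 and ∂z/∂N = −n_y/n_z = 0.13149.
Gradient magnitude |∇z| = √(a² + b²) = √(0.00633 + 0.01729) = 0.15370.
True dip = arctan(0.15370) = 8.7°, dipping toward SSW (azimuth ≈ 211°).

8.7°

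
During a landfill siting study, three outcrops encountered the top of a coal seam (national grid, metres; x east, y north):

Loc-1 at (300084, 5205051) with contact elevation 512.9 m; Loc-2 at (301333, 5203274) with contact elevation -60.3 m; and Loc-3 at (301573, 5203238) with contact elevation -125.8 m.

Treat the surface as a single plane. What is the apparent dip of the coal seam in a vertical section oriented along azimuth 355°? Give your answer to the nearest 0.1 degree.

Two edge vectors: Loc-1→Loc-2 = (1249, -1777, -573.2), Loc-1→Loc-3 = (1489, -1813, -638.7).
Normal n = (Loc-1→Loc-2) × (Loc-1→Loc-3) = (95758.3, -55758.5, 381516).
So ∂z/∂x = −n_x/n_z = −0.25099 and ∂z/∂y = −n_y/n_z = 0.14615.
Unit vector along 355° is (sin 355°, cos 355°) = (-0.0872, 0.9962).
Slope in that direction = a·(-0.0872) + b·(0.9962) = 0.16747.
Apparent dip = arctan|0.16747| = 9.5° (true dip is 16.2°, so apparent ≤ true as expected).

9.5°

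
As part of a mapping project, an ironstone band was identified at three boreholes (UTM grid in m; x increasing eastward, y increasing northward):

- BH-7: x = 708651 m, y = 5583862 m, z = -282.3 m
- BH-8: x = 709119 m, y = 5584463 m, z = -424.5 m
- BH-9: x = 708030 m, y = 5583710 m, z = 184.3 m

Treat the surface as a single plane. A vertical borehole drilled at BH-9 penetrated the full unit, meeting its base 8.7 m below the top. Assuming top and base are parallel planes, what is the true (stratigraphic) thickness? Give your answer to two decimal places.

6.28 m

Let the plane be z = a·x + b·y + c.
BH-8−BH-7: 468a + 601b = −142.2;  BH-9−BH-7: −621a − 152b = 466.6.
Solving gives a = −0.85675, b = 0.43055.
|∇z| = √(a²+b²) = 0.95885, so dip δ = arctan(0.95885) = 43.80°.
True thickness = vertical thickness × cos δ = 8.7 × cos 43.80° = 6.28 m.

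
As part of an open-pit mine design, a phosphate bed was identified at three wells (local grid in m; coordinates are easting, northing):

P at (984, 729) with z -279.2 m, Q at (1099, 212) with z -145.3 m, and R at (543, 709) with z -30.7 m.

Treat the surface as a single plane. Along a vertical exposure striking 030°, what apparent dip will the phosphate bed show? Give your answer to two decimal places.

Let the plane be z = a·easting + b·northing + c.
Q−P: 115a − 517b = 133.9;  R−P: −441a − 20b = 248.5.
Solving gives a = −0.54624, b = −0.38050.
Unit vector along 030° is (sin 30°, cos 30°) = (0.5000, 0.8660).
Slope in that direction = a·(0.5000) + b·(0.8660) = −0.60264.
Apparent dip = arctan|0.60264| = 31.07° (true dip is 33.7°, so apparent ≤ true as expected).

31.07°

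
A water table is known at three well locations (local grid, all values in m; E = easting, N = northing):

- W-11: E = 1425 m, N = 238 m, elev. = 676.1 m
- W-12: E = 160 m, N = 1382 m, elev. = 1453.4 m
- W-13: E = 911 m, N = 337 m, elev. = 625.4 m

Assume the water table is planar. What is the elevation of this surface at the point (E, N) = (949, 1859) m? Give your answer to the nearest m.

2161 m

Let the plane be z = a·E + b·N + c.
W-12−W-11: −1265a + 1144b = 777.3;  W-13−W-11: −514a + 99b = −50.7.
Solving gives a = 0.29161, b = 1.00192.
Then c = 676.1 − a·1425 − b·238 = 22.09.
At (949, 1859): z = 276.7 + 1862.6 + 22.09 = 2161.4 m.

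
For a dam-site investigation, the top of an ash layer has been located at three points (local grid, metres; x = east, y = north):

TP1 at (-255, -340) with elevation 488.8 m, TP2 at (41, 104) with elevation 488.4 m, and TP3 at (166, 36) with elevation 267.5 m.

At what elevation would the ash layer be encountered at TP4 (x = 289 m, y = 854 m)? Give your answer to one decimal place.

Two edge vectors: TP1→TP2 = (296, 444, -0.4), TP1→TP3 = (421, 376, -221.3).
Normal n = (TP1→TP2) × (TP1→TP3) = (-98106.8, 65336.4, -75628).
So ∂z/∂x = −n_x/n_z = −1.29723 and ∂z/∂y = −n_y/n_z = 0.86392.
Intercept c from TP1: 488.8 − 330.79 + 293.73 = 451.74.
At (289, 854): z = −374.9 + 737.8 + 451.74 = 814.6 m.

814.6 m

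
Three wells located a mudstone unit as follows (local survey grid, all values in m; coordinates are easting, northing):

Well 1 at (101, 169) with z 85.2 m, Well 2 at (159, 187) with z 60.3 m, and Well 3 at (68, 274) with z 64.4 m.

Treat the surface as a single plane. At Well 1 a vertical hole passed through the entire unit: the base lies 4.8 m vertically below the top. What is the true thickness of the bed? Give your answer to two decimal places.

Let the plane be z = a·easting + b·northing + c.
Well 2−Well 1: 58a + 18b = −24.9;  Well 3−Well 1: −33a + 105b = −20.8.
Solving gives a = −0.33514, b = −0.30343.
|∇z| = √(a²+b²) = 0.45209, so dip δ = arctan(0.45209) = 24.33°.
True thickness = vertical thickness × cos δ = 4.8 × cos 24.33° = 4.37 m.

4.37 m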